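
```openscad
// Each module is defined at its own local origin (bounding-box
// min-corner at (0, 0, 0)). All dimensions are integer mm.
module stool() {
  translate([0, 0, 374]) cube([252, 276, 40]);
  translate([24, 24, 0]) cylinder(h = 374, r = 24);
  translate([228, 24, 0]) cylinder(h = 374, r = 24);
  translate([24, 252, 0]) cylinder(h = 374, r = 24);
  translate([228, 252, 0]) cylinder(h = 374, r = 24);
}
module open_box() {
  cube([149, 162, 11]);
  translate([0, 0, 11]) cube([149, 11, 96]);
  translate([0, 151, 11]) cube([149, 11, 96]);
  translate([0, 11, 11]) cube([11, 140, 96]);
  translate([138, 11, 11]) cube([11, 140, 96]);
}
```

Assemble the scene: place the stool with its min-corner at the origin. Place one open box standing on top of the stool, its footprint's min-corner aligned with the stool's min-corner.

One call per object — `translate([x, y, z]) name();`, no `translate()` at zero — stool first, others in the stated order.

stool();
translate([0, 0, 414]) open_box();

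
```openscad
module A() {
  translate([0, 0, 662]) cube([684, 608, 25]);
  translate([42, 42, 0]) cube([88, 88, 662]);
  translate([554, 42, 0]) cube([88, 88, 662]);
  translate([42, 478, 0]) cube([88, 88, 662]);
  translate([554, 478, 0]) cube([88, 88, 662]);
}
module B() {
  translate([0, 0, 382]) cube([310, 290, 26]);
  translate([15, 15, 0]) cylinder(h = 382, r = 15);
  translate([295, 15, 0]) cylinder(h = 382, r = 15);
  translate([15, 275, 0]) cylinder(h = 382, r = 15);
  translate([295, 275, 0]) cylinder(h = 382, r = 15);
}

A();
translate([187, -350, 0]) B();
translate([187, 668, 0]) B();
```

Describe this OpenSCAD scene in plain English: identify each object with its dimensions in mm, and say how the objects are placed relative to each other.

A is a table: top 684 mm (x) × 608 mm (y), 25 mm thick, upper face at z = 687 mm, on four 88×88 mm square legs, each inset 42 mm from the nearest pair of top edges, running from z = 0 to the bottom of the top.

B is a four-legged stool. The seat is a 310×290×26 mm slab whose top surface is at z = 408 mm; four round legs, each 30 mm in diameter, run from the floor (z = 0) to the underside of the seat, each leg's axis is inset half a diameter from the nearest pair of seat edges (so the leg's bounding box is flush with the corner).

Two stools sit around the table at the −y, +y sides.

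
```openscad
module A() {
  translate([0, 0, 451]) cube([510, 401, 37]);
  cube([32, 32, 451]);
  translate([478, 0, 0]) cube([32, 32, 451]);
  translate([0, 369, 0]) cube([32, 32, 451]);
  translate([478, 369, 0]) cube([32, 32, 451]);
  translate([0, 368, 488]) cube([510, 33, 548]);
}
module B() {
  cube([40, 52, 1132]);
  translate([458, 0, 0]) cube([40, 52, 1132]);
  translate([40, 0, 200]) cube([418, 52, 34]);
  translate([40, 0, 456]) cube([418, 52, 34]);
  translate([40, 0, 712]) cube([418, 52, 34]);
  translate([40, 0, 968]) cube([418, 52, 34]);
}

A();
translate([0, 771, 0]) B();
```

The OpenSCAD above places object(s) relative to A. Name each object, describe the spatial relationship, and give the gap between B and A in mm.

A is a chair. B is a ladder. The ladder is on the floor beside the chair on its +y side. The gap between the ladder and the chair is 370 mm.

The ladder's nearest face is 370 mm from the chair's +y face.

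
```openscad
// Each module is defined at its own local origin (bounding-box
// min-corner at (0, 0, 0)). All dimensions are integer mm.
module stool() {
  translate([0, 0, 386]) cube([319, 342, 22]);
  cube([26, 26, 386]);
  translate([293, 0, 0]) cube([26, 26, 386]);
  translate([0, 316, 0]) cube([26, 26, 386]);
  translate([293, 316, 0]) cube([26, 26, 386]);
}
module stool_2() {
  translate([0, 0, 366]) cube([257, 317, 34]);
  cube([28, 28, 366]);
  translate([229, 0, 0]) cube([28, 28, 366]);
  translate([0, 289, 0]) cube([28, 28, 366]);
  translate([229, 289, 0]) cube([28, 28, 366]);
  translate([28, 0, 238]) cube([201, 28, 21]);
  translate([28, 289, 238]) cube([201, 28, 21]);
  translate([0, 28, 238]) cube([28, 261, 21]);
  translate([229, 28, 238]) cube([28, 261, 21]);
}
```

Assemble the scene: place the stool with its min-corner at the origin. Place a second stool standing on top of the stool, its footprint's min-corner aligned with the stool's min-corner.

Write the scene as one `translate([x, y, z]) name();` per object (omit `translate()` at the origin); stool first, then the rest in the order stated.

stool();
translate([0, 0, 408]) stool_2();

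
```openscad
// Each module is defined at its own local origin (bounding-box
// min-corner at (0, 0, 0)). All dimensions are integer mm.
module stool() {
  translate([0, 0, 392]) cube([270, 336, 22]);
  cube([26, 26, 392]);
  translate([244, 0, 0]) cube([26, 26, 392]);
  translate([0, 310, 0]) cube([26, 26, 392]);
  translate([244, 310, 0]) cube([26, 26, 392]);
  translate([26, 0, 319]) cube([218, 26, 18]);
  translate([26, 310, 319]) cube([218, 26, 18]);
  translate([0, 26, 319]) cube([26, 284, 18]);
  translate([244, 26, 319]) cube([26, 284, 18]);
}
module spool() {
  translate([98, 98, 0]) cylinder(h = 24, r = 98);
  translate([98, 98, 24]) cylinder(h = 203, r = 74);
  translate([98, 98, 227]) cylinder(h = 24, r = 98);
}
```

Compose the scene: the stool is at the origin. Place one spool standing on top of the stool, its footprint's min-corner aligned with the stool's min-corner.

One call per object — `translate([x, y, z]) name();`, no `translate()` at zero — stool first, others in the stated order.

stool();
translate([0, 0, 414]) spool();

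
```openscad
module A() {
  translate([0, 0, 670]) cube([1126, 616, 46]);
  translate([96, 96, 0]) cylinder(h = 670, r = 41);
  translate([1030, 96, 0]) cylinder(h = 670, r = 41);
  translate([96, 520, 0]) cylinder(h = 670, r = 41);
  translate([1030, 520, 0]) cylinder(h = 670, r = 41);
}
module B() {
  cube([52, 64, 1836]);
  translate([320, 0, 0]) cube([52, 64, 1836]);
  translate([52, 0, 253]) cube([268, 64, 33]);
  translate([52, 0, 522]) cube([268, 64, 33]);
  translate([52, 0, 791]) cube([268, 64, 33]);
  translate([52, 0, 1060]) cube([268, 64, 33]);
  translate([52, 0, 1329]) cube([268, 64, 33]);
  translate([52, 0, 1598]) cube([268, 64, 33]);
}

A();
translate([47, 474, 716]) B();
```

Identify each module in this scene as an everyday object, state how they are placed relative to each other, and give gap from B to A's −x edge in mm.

A is a table. B is a ladder. The ladder is on top of the table. The gap from the ladder to the table's −x edge is 47 mm.

The ladder's min-x is at 47; the table's min-x is 0; gap = 47 mm.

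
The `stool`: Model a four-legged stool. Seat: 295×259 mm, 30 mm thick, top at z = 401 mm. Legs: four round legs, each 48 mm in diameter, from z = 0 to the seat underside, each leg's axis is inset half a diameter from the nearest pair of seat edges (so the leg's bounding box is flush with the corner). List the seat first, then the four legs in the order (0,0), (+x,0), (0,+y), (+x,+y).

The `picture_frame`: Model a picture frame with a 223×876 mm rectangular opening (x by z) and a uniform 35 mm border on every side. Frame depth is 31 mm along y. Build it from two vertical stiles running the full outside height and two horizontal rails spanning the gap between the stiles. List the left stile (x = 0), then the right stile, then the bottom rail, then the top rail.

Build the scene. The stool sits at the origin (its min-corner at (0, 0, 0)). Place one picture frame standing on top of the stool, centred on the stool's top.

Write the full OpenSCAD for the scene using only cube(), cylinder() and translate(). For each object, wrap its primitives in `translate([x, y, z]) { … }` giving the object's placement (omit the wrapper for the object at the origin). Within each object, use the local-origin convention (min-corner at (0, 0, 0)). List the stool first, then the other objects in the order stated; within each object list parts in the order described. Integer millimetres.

translate([0, 0, 371]) cube([295, 259, 30]);
translate([24, 24, 0]) cylinder(h = 371, r = 24);
translate([271, 24, 0]) cylinder(h = 371, r = 24);
translate([24, 235, 0]) cylinder(h = 371, r = 24);
translate([271, 235, 0]) cylinder(h = 371, r = 24);
translate([1, 114, 401]) {
  cube([35, 31, 946]);
  translate([258, 0, 0]) cube([35, 31, 946]);
  translate([35, 0, 0]) cube([223, 31, 35]);
  translate([35, 0, 911]) cube([223, 31, 35]);
}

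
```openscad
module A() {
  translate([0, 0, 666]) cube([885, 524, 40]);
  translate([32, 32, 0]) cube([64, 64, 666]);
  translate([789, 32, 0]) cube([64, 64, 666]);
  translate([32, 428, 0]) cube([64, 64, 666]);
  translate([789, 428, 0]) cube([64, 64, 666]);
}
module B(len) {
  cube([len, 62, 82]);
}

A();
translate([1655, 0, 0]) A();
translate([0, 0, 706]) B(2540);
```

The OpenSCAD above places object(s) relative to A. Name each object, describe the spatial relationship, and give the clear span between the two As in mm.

Second table starts at x = 1655; first ends at x = 885; clear span = 1655 − 885 = 770 mm.

A is a table. B is a beam. A beam spans the tops of two tables. The clear span between the two tables is 770 mm.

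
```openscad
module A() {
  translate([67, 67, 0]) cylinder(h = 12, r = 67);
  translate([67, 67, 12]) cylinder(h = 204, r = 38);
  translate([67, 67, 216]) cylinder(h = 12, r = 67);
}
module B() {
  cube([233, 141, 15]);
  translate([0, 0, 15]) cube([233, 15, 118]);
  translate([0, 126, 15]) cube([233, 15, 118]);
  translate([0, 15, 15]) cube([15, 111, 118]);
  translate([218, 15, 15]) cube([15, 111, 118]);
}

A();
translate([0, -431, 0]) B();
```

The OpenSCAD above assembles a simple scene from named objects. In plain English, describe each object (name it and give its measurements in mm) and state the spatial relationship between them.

A is a spool: two coaxial disc flanges of radius 67 mm and thickness 12 mm, joined by a core cylinder of radius 38 mm and height 204 mm. The lower flange rests on z = 0 and the three cylinders share a vertical axis.

B is an open-topped rectangular box: outside dimensions 233×141×133 mm, with a uniform wall and base thickness of 15 mm. The base is a full 233×141 slab on the floor; four walls sit on top of the base. The front and back walls (the −y and +y sides) span the full width; the two side walls fit between them.

The open box is on the floor beside the spool on its −y side.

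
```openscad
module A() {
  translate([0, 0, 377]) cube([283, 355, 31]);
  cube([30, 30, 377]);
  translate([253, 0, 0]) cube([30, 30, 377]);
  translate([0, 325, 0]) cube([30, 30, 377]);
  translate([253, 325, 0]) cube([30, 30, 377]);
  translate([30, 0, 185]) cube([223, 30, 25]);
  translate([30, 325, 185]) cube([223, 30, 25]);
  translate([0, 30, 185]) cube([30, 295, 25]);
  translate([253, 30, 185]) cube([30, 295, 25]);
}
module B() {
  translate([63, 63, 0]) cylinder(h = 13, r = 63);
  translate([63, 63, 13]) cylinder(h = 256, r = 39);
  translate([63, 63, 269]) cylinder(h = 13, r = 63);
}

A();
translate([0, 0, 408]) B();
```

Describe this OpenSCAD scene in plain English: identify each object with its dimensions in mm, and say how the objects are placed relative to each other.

A is a simple wooden stool: a rectangular seat 283 mm (x) by 355 mm (y), 31 mm thick, top face at z = 408 mm, on four square legs, each 30×30 mm in cross-section. The legs rest on z = 0, each flush with a corner of the seat. Four stretchers, 30 mm wide and 25 mm tall, connect adjacent legs with their undersides at z = 185 mm, each running between the inner faces of the legs it joins and aligned with the legs' outer faces on the other axis.

B is a spool: two coaxial disc flanges of radius 63 mm and thickness 13 mm, joined by a core cylinder of radius 39 mm and height 256 mm. The lower flange rests on z = 0 and the three cylinders share a vertical axis.

The spool is on top of the stool.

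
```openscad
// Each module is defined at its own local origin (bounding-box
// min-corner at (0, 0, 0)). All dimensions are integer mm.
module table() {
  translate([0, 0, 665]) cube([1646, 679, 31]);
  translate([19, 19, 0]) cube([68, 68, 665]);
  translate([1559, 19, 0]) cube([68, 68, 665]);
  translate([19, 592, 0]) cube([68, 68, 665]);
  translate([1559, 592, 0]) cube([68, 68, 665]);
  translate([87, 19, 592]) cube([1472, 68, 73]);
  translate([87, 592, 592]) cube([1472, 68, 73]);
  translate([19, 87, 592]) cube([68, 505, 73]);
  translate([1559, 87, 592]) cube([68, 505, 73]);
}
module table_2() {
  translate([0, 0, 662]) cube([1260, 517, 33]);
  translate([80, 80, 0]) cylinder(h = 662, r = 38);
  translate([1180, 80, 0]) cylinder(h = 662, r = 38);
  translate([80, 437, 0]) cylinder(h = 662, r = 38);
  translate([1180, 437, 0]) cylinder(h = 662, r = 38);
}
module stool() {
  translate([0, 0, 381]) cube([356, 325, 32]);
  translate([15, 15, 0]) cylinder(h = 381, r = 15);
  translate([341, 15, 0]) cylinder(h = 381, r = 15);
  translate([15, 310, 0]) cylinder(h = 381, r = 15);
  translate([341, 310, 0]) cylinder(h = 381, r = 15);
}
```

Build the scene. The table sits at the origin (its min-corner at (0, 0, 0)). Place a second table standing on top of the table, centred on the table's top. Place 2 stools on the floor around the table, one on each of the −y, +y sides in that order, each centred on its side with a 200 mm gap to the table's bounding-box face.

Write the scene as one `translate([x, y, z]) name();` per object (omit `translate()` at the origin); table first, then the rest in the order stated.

table();
translate([193, 81, 696]) table_2();
translate([645, -525, 0]) stool();
translate([645, 879, 0]) stool();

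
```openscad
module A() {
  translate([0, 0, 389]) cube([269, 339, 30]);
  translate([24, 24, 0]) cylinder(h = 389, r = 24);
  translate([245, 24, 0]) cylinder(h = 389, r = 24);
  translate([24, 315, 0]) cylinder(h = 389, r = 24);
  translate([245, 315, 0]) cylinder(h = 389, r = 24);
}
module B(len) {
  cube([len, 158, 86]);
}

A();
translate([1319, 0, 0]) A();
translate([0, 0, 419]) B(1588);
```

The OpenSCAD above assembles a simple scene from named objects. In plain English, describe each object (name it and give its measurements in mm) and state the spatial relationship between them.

A is a four-legged stool. The seat is a 269×339×30 mm slab whose top surface is at z = 419 mm; four round legs, each 48 mm in diameter, run from the floor (z = 0) to the underside of the seat, each leg's axis is inset half a diameter from the nearest pair of seat edges (so the leg's bounding box is flush with the corner).

B is a rectangular beam 1588 mm long (x), 158 mm deep (y), 86 mm thick (z).

The beam spans the tops of two stools placed 1050 mm apart, resting at z = 419 mm.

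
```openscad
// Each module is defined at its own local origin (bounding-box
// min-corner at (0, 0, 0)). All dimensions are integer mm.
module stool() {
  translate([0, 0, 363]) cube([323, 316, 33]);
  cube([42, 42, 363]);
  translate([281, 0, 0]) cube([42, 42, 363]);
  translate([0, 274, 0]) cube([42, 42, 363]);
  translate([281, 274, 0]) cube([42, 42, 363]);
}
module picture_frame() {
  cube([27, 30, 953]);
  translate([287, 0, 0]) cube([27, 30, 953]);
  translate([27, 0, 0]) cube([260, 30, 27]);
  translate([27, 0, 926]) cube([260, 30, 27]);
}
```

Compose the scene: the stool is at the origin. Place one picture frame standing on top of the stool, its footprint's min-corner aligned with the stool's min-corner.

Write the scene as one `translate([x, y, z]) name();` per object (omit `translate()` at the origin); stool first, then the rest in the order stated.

stool();
translate([0, 0, 396]) picture_frame();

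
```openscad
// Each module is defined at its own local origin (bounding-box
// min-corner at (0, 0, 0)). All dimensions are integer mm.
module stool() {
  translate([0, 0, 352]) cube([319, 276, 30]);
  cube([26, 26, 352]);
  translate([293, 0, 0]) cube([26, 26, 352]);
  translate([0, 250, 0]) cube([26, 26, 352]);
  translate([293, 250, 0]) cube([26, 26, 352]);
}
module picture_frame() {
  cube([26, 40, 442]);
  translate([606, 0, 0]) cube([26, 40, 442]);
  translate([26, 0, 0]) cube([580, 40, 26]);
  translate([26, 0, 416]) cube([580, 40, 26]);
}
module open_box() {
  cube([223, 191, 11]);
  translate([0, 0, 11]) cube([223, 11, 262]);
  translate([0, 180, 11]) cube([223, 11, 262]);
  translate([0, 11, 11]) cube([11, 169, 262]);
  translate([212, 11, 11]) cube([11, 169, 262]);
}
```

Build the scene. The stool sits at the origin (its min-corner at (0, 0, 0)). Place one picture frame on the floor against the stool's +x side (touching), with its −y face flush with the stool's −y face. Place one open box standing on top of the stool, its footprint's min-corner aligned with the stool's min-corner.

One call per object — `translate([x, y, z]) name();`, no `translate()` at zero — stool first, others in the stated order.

stool();
translate([319, 0, 0]) picture_frame();
translate([0, 0, 382]) open_box();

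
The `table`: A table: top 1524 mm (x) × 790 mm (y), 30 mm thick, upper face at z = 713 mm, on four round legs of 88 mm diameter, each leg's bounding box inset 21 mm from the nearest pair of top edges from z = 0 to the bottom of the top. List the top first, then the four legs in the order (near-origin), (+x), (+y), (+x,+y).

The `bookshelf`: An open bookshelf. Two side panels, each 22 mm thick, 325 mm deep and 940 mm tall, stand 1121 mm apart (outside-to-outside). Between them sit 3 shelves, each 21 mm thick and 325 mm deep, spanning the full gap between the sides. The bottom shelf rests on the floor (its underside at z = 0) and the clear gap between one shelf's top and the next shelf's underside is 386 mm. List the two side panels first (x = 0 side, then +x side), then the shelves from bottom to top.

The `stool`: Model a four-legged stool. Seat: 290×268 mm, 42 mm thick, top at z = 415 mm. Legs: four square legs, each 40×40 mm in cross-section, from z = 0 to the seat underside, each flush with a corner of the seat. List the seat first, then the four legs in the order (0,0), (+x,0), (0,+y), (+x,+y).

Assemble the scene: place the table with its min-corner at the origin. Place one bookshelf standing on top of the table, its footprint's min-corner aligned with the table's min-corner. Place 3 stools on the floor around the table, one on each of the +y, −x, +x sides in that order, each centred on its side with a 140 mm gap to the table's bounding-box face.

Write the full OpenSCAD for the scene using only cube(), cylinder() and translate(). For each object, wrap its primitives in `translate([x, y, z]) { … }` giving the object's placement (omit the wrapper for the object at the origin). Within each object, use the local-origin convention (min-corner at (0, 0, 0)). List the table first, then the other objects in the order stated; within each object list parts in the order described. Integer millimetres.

translate([0, 0, 683]) cube([1524, 790, 30]);
translate([65, 65, 0]) cylinder(h = 683, r = 44);
translate([1459, 65, 0]) cylinder(h = 683, r = 44);
translate([65, 725, 0]) cylinder(h = 683, r = 44);
translate([1459, 725, 0]) cylinder(h = 683, r = 44);
translate([0, 0, 713]) {
  cube([22, 325, 940]);
  translate([1099, 0, 0]) cube([22, 325, 940]);
  translate([22, 0, 0]) cube([1077, 325, 21]);
  translate([22, 0, 407]) cube([1077, 325, 21]);
  translate([22, 0, 814]) cube([1077, 325, 21]);
}
translate([617, 930, 0]) {
  translate([0, 0, 373]) cube([290, 268, 42]);
  cube([40, 40, 373]);
  translate([250, 0, 0]) cube([40, 40, 373]);
  translate([0, 228, 0]) cube([40, 40, 373]);
  translate([250, 228, 0]) cube([40, 40, 373]);
}
translate([-430, 261, 0]) {
  translate([0, 0, 373]) cube([290, 268, 42]);
  cube([40, 40, 373]);
  translate([250, 0, 0]) cube([40, 40, 373]);
  translate([0, 228, 0]) cube([40, 40, 373]);
  translate([250, 228, 0]) cube([40, 40, 373]);
}
translate([1664, 261, 0]) {
  translate([0, 0, 373]) cube([290, 268, 42]);
  cube([40, 40, 373]);
  translate([250, 0, 0]) cube([40, 40, 373]);
  translate([0, 228, 0]) cube([40, 40, 373]);
  translate([250, 228, 0]) cube([40, 40, 373]);
}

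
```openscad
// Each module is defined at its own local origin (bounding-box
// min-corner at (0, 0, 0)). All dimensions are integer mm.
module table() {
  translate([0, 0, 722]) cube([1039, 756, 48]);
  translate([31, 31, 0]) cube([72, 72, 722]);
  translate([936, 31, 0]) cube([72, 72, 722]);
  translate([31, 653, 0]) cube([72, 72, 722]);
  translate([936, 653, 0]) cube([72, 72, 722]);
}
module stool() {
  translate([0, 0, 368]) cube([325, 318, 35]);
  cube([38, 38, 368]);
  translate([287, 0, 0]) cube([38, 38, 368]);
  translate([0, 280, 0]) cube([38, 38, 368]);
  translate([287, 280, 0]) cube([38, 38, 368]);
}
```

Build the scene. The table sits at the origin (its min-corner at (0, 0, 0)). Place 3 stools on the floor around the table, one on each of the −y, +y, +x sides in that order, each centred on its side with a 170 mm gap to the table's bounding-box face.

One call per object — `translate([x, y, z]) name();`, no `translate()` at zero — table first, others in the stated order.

table();
translate([357, -488, 0]) stool();
translate([357, 926, 0]) stool();
translate([1209, 219, 0]) stool();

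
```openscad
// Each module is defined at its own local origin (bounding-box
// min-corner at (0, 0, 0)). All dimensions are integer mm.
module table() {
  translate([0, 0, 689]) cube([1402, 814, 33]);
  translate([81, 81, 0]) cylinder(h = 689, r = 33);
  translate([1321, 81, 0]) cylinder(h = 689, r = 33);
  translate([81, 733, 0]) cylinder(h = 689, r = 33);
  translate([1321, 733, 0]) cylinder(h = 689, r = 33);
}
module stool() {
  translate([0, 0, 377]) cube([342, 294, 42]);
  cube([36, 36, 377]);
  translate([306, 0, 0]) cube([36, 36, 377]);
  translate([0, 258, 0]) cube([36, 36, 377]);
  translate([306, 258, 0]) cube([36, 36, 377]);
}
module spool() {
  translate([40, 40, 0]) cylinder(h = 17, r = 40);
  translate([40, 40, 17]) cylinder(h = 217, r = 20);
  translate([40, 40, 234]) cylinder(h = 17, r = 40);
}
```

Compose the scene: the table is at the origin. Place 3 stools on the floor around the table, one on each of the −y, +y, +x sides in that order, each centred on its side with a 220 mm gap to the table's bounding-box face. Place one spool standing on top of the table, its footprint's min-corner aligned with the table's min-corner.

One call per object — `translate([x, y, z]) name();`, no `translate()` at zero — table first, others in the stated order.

table();
translate([530, -514, 0]) stool();
translate([530, 1034, 0]) stool();
translate([1622, 260, 0]) stool();
translate([0, 0, 722]) spool();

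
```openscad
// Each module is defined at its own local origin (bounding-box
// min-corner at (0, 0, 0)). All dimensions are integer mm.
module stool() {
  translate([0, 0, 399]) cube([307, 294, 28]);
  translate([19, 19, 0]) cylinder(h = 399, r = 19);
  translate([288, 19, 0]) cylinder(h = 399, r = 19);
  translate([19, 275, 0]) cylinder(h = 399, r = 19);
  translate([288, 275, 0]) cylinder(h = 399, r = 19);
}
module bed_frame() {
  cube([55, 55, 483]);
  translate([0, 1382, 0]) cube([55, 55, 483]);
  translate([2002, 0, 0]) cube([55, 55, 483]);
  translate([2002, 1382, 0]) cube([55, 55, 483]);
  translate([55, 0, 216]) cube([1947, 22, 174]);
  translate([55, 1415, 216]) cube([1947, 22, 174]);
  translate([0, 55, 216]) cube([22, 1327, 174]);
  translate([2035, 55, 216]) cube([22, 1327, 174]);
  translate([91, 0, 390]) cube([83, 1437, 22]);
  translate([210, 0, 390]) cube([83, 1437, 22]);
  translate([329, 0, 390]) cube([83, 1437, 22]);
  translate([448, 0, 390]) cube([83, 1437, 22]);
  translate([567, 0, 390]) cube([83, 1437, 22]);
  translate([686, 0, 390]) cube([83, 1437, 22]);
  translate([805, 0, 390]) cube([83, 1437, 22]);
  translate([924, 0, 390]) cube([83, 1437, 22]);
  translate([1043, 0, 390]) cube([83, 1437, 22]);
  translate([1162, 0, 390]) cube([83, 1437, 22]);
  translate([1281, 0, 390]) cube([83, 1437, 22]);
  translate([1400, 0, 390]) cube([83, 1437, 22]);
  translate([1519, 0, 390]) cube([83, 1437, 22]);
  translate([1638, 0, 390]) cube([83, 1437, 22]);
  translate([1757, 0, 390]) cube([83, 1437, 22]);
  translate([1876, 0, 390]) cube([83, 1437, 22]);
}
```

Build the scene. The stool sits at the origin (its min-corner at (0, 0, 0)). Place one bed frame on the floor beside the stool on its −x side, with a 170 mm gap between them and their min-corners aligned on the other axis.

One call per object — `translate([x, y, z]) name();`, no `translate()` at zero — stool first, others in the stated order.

stool();
translate([-2227, 0, 0]) bed_frame();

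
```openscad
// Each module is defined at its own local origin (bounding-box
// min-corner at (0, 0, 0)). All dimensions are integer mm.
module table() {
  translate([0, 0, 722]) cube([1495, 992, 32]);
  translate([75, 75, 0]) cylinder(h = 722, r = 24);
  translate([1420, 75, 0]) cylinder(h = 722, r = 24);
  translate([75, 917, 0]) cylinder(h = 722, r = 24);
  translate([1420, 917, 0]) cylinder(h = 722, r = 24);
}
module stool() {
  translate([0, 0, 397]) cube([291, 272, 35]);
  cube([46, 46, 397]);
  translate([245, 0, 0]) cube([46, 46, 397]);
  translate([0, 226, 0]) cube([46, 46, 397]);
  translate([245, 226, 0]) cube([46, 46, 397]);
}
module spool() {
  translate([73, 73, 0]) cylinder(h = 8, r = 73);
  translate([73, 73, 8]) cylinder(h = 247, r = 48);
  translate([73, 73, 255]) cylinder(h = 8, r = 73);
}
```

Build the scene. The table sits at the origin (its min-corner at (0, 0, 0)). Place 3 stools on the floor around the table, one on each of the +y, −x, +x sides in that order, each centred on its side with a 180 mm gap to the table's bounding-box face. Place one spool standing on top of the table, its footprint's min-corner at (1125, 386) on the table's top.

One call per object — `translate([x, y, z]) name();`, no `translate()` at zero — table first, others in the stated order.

table();
translate([602, 1172, 0]) stool();
translate([-471, 360, 0]) stool();
translate([1675, 360, 0]) stool();
translate([1125, 386, 754]) spool();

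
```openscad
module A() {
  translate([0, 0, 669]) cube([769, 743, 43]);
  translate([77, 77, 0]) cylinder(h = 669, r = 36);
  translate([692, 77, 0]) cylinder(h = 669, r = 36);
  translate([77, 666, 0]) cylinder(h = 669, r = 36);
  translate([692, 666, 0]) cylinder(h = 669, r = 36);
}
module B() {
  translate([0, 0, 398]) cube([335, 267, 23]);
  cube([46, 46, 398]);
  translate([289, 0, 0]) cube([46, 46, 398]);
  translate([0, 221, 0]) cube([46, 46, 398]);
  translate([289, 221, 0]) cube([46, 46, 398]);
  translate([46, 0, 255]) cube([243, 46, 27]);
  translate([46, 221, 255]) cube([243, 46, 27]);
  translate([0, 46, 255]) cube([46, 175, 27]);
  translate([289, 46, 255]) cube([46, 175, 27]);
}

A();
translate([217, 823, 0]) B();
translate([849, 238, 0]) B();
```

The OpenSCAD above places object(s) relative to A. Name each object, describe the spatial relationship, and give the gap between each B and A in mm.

Each stool's nearest face is 80 mm from the table's bounding box.

A is a table. B is a stool. Two stools sit around the table at the +y, +x sides. The gap between each stool and the table is 80 mm.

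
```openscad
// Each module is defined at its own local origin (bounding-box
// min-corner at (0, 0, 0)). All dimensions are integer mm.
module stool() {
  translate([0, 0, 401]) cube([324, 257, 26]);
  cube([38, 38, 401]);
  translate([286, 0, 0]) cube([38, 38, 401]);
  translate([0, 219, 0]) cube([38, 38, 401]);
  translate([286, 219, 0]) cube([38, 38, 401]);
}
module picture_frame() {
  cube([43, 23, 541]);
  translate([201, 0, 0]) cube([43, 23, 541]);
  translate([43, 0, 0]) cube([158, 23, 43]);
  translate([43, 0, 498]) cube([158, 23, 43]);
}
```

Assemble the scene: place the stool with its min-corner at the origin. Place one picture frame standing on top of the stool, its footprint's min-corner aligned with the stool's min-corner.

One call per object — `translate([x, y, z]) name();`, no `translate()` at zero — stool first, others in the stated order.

stool();
translate([0, 0, 427]) picture_frame();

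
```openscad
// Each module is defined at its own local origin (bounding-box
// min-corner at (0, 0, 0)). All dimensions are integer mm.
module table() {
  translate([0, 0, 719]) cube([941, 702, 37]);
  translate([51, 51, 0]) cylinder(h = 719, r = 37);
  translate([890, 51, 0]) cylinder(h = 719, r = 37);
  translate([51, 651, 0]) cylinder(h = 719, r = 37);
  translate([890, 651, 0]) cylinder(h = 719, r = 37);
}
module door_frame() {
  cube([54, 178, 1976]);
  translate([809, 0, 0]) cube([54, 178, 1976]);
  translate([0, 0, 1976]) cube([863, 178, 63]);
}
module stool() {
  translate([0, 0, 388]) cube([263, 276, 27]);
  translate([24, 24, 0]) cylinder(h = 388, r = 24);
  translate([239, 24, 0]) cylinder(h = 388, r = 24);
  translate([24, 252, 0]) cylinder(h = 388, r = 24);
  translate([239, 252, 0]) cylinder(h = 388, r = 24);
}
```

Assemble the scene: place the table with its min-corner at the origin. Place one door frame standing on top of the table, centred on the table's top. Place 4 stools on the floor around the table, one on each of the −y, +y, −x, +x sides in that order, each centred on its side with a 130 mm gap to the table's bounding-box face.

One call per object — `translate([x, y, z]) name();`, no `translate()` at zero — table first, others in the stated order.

table();
translate([39, 262, 756]) door_frame();
translate([339, -406, 0]) stool();
translate([339, 832, 0]) stool();
translate([-393, 213, 0]) stool();
translate([1071, 213, 0]) stool();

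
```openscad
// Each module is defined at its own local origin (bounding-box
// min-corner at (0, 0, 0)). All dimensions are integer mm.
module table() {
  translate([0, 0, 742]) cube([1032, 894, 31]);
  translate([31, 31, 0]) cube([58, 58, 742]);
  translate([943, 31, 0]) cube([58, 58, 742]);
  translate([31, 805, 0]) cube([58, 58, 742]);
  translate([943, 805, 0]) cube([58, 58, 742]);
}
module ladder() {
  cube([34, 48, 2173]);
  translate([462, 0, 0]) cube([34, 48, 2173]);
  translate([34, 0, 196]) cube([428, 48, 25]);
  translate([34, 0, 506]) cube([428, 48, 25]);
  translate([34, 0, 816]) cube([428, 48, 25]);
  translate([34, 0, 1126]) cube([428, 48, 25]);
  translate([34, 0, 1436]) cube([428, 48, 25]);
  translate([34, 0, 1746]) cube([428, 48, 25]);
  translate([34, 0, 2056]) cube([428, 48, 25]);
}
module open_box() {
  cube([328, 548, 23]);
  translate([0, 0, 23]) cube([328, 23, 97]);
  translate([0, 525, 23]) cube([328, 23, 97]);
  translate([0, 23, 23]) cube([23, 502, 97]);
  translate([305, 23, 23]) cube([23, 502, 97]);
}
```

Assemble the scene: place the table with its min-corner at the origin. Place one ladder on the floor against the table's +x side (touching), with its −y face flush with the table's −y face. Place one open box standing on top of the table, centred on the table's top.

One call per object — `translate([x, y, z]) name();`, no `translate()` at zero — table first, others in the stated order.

table();
translate([1032, 0, 0]) ladder();
translate([352, 173, 773]) open_box();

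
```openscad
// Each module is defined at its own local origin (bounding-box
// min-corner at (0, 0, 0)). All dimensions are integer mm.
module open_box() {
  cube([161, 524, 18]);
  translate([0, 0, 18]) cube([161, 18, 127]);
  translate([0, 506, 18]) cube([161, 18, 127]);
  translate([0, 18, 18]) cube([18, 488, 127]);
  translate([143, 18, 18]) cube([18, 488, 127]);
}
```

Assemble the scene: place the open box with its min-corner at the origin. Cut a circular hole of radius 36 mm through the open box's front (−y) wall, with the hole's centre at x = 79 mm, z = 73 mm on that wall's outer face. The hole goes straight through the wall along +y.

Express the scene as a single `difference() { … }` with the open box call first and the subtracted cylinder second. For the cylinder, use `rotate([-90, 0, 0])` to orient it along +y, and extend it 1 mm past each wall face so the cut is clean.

difference() {
  open_box();
  translate([79, -1, 73]) rotate([-90, 0, 0]) cylinder(h = 20, r = 36);
}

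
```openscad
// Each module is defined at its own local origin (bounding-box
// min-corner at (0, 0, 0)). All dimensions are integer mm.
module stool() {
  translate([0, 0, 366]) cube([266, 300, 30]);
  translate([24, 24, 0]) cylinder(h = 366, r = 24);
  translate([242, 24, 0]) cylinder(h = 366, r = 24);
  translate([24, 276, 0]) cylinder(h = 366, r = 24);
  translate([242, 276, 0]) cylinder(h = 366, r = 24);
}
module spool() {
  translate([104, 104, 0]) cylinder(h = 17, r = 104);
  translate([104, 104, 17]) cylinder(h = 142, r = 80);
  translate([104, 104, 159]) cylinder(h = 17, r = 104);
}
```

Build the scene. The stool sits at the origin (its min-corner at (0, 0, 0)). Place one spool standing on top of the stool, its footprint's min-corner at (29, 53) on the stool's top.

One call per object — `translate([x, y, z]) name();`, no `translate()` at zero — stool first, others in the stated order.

stool();
translate([29, 53, 396]) spool();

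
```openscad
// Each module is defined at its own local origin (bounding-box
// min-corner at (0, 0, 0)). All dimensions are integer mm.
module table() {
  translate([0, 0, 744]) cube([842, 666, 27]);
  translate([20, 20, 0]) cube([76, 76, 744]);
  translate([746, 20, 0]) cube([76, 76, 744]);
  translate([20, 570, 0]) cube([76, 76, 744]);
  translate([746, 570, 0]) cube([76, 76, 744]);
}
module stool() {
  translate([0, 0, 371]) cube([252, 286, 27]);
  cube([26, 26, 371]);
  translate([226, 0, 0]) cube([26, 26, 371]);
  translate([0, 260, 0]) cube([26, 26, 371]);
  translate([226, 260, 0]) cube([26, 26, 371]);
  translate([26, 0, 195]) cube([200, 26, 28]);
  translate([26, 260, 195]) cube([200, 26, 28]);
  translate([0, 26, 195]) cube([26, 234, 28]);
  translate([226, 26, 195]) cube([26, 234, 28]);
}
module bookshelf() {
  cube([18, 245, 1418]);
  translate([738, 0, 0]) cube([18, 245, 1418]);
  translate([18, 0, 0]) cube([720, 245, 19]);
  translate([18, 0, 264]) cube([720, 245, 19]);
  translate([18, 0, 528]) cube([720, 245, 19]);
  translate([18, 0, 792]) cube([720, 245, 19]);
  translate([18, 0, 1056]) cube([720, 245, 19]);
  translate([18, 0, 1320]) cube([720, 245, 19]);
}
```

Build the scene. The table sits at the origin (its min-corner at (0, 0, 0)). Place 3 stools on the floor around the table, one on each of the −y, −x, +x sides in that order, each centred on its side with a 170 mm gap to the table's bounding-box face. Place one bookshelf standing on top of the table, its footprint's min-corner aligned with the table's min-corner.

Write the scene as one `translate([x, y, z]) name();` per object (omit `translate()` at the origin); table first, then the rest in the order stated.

table();
translate([295, -456, 0]) stool();
translate([-422, 190, 0]) stool();
translate([1012, 190, 0]) stool();
translate([0, 0, 771]) bookshelf();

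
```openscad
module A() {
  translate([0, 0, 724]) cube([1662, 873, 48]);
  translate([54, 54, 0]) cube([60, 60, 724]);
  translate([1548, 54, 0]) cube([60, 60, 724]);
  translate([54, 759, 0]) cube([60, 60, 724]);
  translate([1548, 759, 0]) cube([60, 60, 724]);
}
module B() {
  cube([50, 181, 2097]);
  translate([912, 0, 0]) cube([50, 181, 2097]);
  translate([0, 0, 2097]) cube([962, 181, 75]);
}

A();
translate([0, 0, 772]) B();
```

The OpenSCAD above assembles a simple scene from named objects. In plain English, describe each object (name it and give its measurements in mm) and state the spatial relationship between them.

A is a rectangular dining table. The top is 1662×873×48 mm with its upper surface at z = 772 mm. It stands on four 60×60 mm square legs, each inset 54 mm from the nearest pair of top edges, running from the floor to the underside of the top.

B is a rectangular door frame: two vertical jambs of 50×181 mm section, 2097 mm tall, with a clear opening 862 mm wide between their inner faces. A header 75 mm tall and 181 mm deep lies on top of the jambs and spans the full outside width.

The door frame is on top of the table.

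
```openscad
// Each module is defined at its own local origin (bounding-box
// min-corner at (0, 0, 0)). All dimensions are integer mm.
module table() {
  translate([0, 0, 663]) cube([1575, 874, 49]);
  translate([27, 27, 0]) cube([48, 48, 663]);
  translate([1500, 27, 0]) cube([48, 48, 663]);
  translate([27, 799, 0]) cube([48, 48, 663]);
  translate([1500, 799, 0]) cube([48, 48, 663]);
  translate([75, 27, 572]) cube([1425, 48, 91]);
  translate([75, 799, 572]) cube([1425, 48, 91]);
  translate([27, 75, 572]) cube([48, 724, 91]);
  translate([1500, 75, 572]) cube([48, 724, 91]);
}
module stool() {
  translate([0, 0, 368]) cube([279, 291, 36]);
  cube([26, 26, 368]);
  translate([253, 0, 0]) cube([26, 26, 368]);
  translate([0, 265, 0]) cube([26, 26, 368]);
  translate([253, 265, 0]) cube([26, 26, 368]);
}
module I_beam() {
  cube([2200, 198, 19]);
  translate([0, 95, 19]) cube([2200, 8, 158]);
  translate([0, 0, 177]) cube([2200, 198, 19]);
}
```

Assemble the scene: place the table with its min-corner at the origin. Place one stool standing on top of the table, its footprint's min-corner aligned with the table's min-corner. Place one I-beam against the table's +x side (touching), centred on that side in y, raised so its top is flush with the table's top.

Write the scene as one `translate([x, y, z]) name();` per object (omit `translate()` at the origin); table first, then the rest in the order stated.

table();
translate([0, 0, 712]) stool();
translate([1575, 338, 516]) I_beam();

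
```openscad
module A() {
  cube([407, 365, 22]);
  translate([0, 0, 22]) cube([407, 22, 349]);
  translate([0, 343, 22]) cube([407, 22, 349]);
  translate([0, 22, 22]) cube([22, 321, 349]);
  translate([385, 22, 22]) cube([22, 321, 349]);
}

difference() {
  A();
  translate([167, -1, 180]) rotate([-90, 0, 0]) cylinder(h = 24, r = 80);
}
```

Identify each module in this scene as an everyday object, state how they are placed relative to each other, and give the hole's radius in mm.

A is an open box. The open box has a circular hole through its front wall. The hole's radius is 80 mm.

The subtracted cylinder has r = 80 mm.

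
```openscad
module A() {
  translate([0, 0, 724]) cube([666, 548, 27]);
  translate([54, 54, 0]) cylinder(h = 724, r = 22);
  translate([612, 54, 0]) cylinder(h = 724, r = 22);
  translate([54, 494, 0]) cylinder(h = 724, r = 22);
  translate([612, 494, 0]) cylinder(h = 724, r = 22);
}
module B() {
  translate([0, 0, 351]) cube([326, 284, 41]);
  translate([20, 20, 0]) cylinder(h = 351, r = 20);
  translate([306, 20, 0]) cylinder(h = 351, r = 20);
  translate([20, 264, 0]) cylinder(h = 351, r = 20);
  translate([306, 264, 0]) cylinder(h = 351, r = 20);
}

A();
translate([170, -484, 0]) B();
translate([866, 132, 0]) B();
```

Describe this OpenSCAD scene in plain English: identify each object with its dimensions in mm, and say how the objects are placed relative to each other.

A is a table: top 666 mm (x) × 548 mm (y), 27 mm thick, upper face at z = 751 mm, on four round legs of 44 mm diameter, each leg's bounding box inset 32 mm from the nearest pair of top edges, running from z = 0 to the bottom of the top.

B is a simple wooden stool: a rectangular seat 326 mm (x) by 284 mm (y), 41 mm thick, top face at z = 392 mm, on four round legs, each 40 mm in diameter. The legs rest on z = 0, each leg's axis is inset half a diameter from the nearest pair of seat edges (so the leg's bounding box is flush with the corner).

Two stools sit around the table at the −y, +x sides.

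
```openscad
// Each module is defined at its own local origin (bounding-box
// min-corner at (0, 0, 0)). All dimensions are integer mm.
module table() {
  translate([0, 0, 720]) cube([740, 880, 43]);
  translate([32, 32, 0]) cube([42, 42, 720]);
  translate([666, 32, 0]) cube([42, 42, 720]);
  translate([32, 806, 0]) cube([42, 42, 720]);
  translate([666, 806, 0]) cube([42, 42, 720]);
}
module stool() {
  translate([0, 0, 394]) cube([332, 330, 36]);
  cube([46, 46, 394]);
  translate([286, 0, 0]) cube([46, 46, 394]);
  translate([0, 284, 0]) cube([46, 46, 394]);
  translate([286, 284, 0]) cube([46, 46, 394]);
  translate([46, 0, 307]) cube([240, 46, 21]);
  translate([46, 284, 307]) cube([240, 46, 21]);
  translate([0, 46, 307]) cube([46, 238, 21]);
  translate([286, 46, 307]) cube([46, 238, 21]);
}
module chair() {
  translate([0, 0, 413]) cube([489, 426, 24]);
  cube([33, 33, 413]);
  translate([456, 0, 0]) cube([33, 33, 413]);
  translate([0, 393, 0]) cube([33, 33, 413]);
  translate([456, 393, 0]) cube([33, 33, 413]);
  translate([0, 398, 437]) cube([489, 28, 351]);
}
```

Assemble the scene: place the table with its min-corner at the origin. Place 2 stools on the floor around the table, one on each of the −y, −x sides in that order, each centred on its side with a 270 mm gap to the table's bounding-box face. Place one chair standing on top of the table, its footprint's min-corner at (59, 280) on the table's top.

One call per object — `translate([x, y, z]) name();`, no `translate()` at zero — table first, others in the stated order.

table();
translate([204, -600, 0]) stool();
translate([-602, 275, 0]) stool();
translate([59, 280, 763]) chair();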